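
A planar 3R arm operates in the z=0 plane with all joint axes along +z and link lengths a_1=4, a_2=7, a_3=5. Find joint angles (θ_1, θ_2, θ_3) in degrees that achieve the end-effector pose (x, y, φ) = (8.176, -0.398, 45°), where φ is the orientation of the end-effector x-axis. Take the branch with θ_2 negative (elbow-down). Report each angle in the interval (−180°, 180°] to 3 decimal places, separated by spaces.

44.991 -119.992 120.001

wrist centre = target − a_3·(cos φ, sin φ) = (4.6405, -3.9335)
cos θ_2 = (37.0066−4²−7²)/(2·4·7) = -0.4999; θ_2 = -119.9922° (elbow-down)
β = atan2(-3.9335,4.6405) = -40.2866°; ψ = atan2(-6.0627,0.5008) = -85.2776°
θ_1 = β − ψ = 44.9910°
θ_3 = φ − θ_1 − θ_2 = 120.0012° (wrapped to (-180°,180°])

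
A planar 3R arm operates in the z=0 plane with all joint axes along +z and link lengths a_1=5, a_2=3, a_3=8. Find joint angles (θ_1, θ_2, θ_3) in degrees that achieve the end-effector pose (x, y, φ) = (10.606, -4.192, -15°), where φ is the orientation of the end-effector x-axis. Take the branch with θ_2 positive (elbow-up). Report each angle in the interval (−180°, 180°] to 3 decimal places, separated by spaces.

wrist centre = target − a_3·(cos φ, sin φ) = (2.8786, -2.1214)
cos θ_2 = (12.7868−5²−3²)/(2·5·3) = -0.7071; θ_2 = 134.9999° (elbow-up)
β = atan2(-2.1214,2.8786) = -36.3892°; ψ = atan2(2.1213,2.8787) = 36.3868°
θ_1 = β − ψ = -72.7760°
θ_3 = φ − θ_1 − θ_2 = -77.2239° (wrapped to (-180°,180°])

-72.776 135.000 -77.224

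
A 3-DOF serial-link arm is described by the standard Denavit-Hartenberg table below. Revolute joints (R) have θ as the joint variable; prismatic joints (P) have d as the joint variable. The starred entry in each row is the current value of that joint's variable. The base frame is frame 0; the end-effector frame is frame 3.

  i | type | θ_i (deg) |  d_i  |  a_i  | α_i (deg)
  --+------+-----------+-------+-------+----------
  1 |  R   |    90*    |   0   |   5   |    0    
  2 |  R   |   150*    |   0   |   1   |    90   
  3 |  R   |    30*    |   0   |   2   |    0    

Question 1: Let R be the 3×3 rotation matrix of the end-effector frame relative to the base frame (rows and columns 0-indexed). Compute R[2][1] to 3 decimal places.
0.866

End-effector y-axis (col 1 of R) = (0.2500,0.4330,0.8660)
R[2][1] = 0.8660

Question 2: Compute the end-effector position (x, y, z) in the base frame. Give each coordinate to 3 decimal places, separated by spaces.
-1.366 2.634 1.000

after link 1: o_1 = (0.0000, 5.0000, 0.0000)
after link 2: o_2 = (-0.5000, 4.1340, 0.0000)
after link 3: o_3 = (-1.3660, 2.6340, 1.0000)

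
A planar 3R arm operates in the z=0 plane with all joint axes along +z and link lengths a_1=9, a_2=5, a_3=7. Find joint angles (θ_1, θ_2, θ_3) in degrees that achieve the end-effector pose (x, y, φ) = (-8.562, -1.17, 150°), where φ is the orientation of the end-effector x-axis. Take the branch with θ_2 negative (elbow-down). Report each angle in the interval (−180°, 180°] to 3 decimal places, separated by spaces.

wrist centre = target − a_3·(cos φ, sin φ) = (-2.4998, -4.6700)
cos θ_2 = (28.0580−9²−5²)/(2·9·5) = -0.8660; θ_2 = -149.9996° (elbow-down)
β = atan2(-4.6700,-2.4998) = -118.1599°; ψ = atan2(-2.5000,4.6699) = -28.1624°
θ_1 = β − ψ = -89.9975°
θ_3 = φ − θ_1 − θ_2 = 29.9971° (wrapped to (-180°,180°])

-89.997 -150.000 29.997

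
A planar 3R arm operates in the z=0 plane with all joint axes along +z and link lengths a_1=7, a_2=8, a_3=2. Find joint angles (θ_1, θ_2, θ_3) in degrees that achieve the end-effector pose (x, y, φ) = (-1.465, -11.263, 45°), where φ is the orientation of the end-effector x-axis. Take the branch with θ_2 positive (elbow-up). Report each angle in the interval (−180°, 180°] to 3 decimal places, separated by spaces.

-135.000 59.999 120.000

wrist centre = target − a_3·(cos φ, sin φ) = (-2.8792, -12.6772)
cos θ_2 = (169.0016−7²−8²)/(2·7·8) = 0.5000; θ_2 = 59.9990° (elbow-up)
β = atan2(-12.6772,-2.8792) = -102.7958°; ψ = atan2(6.9281,11.0001) = 32.2037°
θ_1 = β − ψ = -134.9995°
θ_3 = φ − θ_1 − θ_2 = 120.0005° (wrapped to (-180°,180°])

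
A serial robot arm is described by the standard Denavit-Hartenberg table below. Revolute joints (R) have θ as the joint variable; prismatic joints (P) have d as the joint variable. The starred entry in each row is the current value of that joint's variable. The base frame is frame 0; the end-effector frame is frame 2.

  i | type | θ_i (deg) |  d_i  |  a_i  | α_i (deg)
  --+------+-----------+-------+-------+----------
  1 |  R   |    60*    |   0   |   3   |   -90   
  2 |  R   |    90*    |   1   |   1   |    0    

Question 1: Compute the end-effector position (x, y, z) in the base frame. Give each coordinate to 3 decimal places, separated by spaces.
0.634 3.098 -1.000

after link 1: o_1 = (1.5000, 2.5981, 0.0000)
after link 2: o_2 = (0.6340, 3.0981, -1.0000)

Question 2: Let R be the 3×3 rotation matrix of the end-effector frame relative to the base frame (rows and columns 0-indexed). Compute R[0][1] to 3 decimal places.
-0.500

End-effector y-axis (col 1 of R) = (-0.5000,-0.8660,-0.0000)
R[0][1] = -0.5000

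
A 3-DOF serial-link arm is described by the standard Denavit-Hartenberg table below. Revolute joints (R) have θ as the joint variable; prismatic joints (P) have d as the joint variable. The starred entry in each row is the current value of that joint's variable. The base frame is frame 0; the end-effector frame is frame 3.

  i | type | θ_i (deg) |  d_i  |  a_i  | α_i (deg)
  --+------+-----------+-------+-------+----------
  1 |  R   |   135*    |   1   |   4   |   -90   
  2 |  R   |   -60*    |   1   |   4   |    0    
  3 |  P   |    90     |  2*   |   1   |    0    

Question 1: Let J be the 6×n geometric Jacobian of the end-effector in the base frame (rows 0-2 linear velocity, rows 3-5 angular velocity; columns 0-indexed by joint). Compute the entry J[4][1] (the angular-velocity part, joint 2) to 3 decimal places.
-0.707

axis z_1 = (-0.7071,-0.7071,0.0000); lever o_n−o_1 = (-4.1479,-0.0947,2.9641)
cross product → J_v[:, 1] = (-2.0959,2.0959,-2.8660)
J_ω[:, 1] = z_1
entry J[4][1] = -0.7071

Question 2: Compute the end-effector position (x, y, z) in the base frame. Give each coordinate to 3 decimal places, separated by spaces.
-6.976 2.734 3.964

after link 1: o_1 = (-2.8284, 2.8284, 1.0000)
after link 2: o_2 = (-4.9497, 3.5355, 4.4641)
after link 3: o_3 = (-6.9763, 2.7337, 3.9641)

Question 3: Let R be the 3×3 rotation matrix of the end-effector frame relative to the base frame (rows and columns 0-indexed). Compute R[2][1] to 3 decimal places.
End-effector y-axis (col 1 of R) = (0.3536,-0.3536,-0.8660)
R[2][1] = -0.8660

-0.866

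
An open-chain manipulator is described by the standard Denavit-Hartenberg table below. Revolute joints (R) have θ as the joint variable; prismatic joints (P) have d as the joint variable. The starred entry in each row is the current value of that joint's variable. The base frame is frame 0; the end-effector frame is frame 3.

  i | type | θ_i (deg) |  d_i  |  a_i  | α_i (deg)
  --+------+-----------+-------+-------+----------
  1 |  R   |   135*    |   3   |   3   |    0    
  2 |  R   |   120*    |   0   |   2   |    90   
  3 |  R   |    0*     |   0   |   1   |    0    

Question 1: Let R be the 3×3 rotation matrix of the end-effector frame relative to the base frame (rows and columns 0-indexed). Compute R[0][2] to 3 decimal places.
End-effector z-axis (col 2 of R) = (-0.9659,0.2588,0.0000)
R[0][2] = -0.9659

-0.966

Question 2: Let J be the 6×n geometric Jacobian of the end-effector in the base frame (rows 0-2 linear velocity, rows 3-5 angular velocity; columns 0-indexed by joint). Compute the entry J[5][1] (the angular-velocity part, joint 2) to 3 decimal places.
axis z_1 = (0.0000,0.0000,1.0000); lever o_n−o_1 = (-0.7765,-2.8978,0.0000)
cross product → J_v[:, 1] = (2.8978,-0.7765,0.0000)
J_ω[:, 1] = z_1
entry J[5][1] = 1.0000

1.000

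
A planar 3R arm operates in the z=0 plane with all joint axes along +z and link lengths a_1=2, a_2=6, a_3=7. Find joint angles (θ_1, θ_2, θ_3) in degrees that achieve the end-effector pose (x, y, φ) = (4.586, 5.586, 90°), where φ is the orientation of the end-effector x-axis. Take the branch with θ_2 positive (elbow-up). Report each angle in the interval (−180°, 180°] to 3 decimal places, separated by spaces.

wrist centre = target − a_3·(cos φ, sin φ) = (4.5860, -1.4140)
cos θ_2 = (23.0308−2²−6²)/(2·2·6) = -0.7071; θ_2 = 134.9954° (elbow-up)
β = atan2(-1.4140,4.5860) = -17.1361°; ψ = atan2(4.2430,-2.2423) = 117.8553°
θ_1 = β − ψ = -134.9913°
θ_3 = φ − θ_1 − θ_2 = 89.9959° (wrapped to (-180°,180°])

-134.991 134.995 89.996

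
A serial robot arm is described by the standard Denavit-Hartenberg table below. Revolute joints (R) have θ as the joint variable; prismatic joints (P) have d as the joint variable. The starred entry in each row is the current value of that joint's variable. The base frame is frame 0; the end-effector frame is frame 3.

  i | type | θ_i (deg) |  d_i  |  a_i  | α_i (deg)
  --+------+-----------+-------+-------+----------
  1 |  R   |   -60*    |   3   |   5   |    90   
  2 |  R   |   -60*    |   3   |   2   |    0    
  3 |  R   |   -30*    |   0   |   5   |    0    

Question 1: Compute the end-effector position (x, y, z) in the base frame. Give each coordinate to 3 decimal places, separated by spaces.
0.402 -6.696 -3.732

after link 1: o_1 = (2.5000, -4.3301, 3.0000)
after link 2: o_2 = (0.4019, -6.6962, 1.2679)
after link 3: o_3 = (0.4019, -6.6962, -3.7321)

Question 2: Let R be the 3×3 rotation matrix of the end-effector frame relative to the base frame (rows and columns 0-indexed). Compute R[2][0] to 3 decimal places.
End-effector x-axis (col 0 of R) = (0.0000,-0.0000,-1.0000)
R[2][0] = -1.0000

-1.000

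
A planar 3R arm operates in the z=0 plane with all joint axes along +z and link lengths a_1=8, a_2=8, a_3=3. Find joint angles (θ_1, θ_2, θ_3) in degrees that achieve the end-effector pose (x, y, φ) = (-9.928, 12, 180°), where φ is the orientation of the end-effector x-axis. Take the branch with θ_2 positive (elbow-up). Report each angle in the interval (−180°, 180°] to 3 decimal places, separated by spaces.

89.999 60.001 30.000

wrist centre = target − a_3·(cos φ, sin φ) = (-6.9280, 12.0000)
cos θ_2 = (191.9972−8²−8²)/(2·8·8) = 0.5000; θ_2 = 60.0015° (elbow-up)
β = atan2(12.0000,-6.9280) = 119.9993°; ψ = atan2(6.9283,11.9998) = 30.0007°
θ_1 = β − ψ = 89.9985°
θ_3 = φ − θ_1 − θ_2 = 30.0000° (wrapped to (-180°,180°])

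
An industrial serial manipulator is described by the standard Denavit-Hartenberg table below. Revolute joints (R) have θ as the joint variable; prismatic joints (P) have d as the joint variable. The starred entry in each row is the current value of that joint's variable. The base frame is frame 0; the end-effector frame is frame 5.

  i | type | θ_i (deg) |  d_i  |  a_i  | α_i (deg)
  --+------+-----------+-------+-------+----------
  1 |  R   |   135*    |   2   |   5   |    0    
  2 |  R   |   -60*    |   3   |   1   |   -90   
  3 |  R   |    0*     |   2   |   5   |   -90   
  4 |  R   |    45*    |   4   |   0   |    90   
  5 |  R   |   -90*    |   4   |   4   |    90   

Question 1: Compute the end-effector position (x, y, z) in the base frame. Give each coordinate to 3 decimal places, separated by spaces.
-5.914 13.313 5.000

after link 1: o_1 = (-3.5355, 3.5355, 2.0000)
after link 2: o_2 = (-3.2767, 4.5015, 5.0000)
after link 3: o_3 = (-3.9145, 9.8487, 5.0000)
after link 4: o_4 = (-3.9145, 9.8487, 1.0000)
after link 5: o_5 = (-5.9145, 13.3128, 5.0000)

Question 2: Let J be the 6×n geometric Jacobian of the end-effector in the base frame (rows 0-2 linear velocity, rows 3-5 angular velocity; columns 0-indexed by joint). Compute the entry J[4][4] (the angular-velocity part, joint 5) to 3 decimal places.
0.866

axis z_4 = (-0.5000,0.8660,0.0000); lever o_n−o_4 = (-2.0000,3.4641,4.0000)
cross product → J_v[:, 4] = (3.4641,2.0000,-0.0000)
J_ω[:, 4] = z_4
entry J[4][4] = 0.8660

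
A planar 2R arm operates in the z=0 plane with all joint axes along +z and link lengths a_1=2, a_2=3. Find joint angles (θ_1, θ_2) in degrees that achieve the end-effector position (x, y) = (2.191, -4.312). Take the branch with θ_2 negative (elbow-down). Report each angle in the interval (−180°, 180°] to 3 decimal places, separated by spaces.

-45.005 -29.985

cos θ_2 = (23.3938−2²−3²)/(2·2·3) = 0.8662; θ_2 = -29.9855° (elbow-down)
β = atan2(-4.3120,2.1910) = -63.0641°; ψ = atan2(-1.4993,4.5985) = -18.0587°
θ_1 = β − ψ = -45.0054°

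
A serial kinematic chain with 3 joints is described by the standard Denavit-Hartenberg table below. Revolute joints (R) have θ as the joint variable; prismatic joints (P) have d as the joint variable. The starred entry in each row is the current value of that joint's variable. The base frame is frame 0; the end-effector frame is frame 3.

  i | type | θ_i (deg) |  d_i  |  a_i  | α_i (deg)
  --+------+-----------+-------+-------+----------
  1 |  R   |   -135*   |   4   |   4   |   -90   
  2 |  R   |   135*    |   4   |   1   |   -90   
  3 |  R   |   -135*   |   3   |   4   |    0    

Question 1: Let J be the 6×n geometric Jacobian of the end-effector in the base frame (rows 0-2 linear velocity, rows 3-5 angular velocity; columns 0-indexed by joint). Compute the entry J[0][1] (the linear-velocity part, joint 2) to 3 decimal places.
axis z_1 = (0.7071,-0.7071,0.0000); lever o_n−o_1 = (5.4142,-4.2426,3.4142)
cross product → J_v[:, 1] = (-2.4142,-2.4142,0.8284)
J_ω[:, 1] = z_1
entry J[0][1] = -2.4142

-2.414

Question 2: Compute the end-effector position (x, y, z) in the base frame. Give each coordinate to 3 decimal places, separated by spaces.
2.586 -7.071 7.414

after link 1: o_1 = (-2.8284, -2.8284, 4.0000)
after link 2: o_2 = (0.5000, -5.1569, 3.2929)
after link 3: o_3 = (2.5858, -7.0711, 7.4142)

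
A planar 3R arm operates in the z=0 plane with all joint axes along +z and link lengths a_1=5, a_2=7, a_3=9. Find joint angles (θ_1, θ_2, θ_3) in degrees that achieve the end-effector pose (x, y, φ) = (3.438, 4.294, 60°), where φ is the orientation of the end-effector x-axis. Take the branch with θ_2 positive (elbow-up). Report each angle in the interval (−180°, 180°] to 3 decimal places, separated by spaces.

146.243 149.998 123.759

wrist centre = target − a_3·(cos φ, sin φ) = (-1.0620, -3.5002)
cos θ_2 = (13.3794−5²−7²)/(2·5·7) = -0.8660; θ_2 = 149.9980° (elbow-up)
β = atan2(-3.5002,-1.0620) = -106.8783°; ψ = atan2(3.5002,-1.0621) = 106.8792°
θ_1 = β − ψ = -213.7574°
θ_3 = φ − θ_1 − θ_2 = 123.7594° (wrapped to (-180°,180°])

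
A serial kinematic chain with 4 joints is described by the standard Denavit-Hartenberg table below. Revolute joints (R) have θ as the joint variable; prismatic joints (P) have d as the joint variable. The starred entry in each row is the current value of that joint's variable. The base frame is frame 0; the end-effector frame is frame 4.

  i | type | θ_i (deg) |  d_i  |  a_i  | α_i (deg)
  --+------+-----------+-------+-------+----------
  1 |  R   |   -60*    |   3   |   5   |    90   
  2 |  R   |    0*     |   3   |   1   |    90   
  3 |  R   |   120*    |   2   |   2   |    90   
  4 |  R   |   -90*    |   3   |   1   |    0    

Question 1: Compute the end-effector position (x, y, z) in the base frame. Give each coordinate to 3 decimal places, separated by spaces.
after link 1: o_1 = (2.5000, -4.3301, 3.0000)
after link 2: o_2 = (0.4019, -6.6962, 3.0000)
after link 3: o_3 = (-1.5981, -6.6962, 1.0000)
after link 4: o_4 = (-1.5981, -9.6962, 2.0000)

-1.598 -9.696 2.000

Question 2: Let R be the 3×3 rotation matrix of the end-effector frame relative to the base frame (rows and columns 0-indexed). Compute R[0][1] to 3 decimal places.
End-effector y-axis (col 1 of R) = (-1.0000,-0.0000,0.0000)
R[0][1] = -1.0000

-1.000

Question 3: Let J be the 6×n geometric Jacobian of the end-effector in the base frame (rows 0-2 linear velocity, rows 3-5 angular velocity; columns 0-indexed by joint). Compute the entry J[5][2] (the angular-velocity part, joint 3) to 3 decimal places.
-1.000

axis z_2 = (-0.0000,-0.0000,-1.0000); lever o_n−o_2 = (-2.0000,-3.0000,-1.0000)
cross product → J_v[:, 2] = (-3.0000,2.0000,0.0000)
J_ω[:, 2] = z_2
entry J[5][2] = -1.0000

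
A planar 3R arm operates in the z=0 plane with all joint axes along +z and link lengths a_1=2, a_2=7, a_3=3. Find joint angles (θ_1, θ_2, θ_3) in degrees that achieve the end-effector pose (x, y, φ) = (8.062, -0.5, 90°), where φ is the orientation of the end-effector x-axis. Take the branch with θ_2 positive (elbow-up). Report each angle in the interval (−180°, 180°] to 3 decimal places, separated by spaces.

-46.944 30.012 106.932

wrist centre = target − a_3·(cos φ, sin φ) = (8.0620, -3.5000)
cos θ_2 = (77.2458−2²−7²)/(2·2·7) = 0.8659; θ_2 = 30.0117° (elbow-up)
β = atan2(-3.5000,8.0620) = -23.4674°; ψ = atan2(3.5012,8.0615) = 23.4762°
θ_1 = β − ψ = -46.9436°
θ_3 = φ − θ_1 − θ_2 = 106.9318° (wrapped to (-180°,180°])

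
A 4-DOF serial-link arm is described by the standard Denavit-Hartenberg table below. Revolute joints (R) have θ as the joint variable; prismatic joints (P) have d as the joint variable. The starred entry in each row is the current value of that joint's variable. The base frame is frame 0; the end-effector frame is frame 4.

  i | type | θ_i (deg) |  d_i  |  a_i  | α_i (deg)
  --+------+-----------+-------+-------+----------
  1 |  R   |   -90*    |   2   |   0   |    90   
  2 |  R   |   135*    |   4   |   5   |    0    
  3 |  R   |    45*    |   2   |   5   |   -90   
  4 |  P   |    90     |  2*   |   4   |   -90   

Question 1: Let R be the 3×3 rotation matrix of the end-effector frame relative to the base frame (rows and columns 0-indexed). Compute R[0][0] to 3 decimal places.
1.000

End-effector x-axis (col 0 of R) = (1.0000,0.0000,-0.0000)
R[0][0] = 1.0000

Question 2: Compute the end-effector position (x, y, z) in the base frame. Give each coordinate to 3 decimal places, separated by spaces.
-2.000 8.536 3.536

after link 1: o_1 = (0.0000, 0.0000, 2.0000)
after link 2: o_2 = (-4.0000, 3.5355, 5.5355)
after link 3: o_3 = (-6.0000, 8.5355, 5.5355)
after link 4: o_4 = (-2.0000, 8.5355, 3.5355)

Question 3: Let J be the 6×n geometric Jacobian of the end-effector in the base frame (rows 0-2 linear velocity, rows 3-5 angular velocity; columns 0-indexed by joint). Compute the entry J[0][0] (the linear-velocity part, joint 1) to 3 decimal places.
-8.536

axis z_0 = ẑ; lever o_n−o_0 = (-2.0000,8.5355,3.5355)
cross product → J_v[:, 0] = (-8.5355,-2.0000,0.0000)
J_ω[:, 0] = z_0
entry J[0][0] = -8.5355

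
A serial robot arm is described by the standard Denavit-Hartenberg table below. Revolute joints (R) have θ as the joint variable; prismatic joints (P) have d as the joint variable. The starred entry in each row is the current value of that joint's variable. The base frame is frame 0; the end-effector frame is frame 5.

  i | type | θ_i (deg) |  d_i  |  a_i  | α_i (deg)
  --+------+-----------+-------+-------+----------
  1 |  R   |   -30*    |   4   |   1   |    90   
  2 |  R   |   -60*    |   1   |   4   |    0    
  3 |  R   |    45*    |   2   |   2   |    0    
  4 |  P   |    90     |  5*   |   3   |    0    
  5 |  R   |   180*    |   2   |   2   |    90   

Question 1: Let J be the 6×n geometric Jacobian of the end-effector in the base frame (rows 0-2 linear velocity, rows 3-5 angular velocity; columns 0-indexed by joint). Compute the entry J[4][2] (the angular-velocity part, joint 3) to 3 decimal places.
-0.866

axis z_2 = (-0.5000,-0.8660,0.0000); lever o_n−o_2 = (-2.6028,-8.8896,0.4483)
cross product → J_v[:, 2] = (-0.3882,0.2241,2.1907)
J_ω[:, 2] = z_2
entry J[4][2] = -0.8660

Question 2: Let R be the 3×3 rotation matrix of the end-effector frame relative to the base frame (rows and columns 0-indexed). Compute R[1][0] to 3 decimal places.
End-effector x-axis (col 0 of R) = (-0.2241,0.1294,-0.9659)
R[1][0] = 0.1294

0.129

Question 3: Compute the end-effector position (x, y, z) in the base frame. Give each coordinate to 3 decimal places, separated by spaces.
-0.505 -11.256 0.984

after link 1: o_1 = (0.8660, -0.5000, 4.0000)
after link 2: o_2 = (2.0981, -2.3660, 0.5359)
after link 3: o_3 = (2.7711, -5.0640, 0.0183)
after link 4: o_4 = (0.9435, -9.7824, 2.9160)
after link 5: o_5 = (-0.5047, -11.2556, 0.9842)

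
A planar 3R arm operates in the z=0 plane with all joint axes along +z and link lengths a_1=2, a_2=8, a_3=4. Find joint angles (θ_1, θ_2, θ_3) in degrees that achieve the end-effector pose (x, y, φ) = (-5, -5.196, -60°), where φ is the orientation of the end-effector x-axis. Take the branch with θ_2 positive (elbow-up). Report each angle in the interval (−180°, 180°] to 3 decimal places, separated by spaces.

wrist centre = target − a_3·(cos φ, sin φ) = (-7.0000, -1.7319)
cos θ_2 = (51.9995−2²−8²)/(2·2·8) = -0.5000; θ_2 = 120.0011° (elbow-up)
β = atan2(-1.7319,-7.0000) = -166.1033°; ψ = atan2(6.9281,-2.0001) = 106.1033°
θ_1 = β − ψ = -272.2066°
θ_3 = φ − θ_1 − θ_2 = 92.2055° (wrapped to (-180°,180°])

87.793 120.001 92.205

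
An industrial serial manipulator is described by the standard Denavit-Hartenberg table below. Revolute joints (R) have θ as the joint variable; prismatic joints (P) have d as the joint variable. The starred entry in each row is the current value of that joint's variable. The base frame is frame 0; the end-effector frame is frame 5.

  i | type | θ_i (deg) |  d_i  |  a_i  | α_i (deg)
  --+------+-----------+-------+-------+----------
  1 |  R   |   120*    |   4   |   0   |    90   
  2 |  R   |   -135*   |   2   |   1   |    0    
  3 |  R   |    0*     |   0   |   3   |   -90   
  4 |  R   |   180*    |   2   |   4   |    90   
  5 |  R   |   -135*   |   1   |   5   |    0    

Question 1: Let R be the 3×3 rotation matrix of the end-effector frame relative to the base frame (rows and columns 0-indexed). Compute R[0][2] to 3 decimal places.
-0.866

End-effector z-axis (col 2 of R) = (-0.8660,-0.5000,-0.0000)
R[0][2] = -0.8660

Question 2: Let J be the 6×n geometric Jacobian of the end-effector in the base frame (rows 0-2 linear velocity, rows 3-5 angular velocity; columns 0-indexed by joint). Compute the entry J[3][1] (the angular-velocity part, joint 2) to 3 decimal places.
0.866

axis z_1 = (0.8660,0.5000,0.0000); lever o_n−o_1 = (2.6589,-2.6054,-1.4142)
cross product → J_v[:, 1] = (-0.7071,1.2247,-3.5858)
J_ω[:, 1] = z_1
entry J[3][1] = 0.8660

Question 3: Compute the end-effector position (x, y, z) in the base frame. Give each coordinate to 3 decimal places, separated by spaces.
2.659 -2.605 2.586

after link 1: o_1 = (0.0000, 0.0000, 4.0000)
after link 2: o_2 = (2.0856, 0.3876, 3.2929)
after link 3: o_3 = (3.1463, -1.4495, 1.1716)
after link 4: o_4 = (1.0249, 2.2247, 2.5858)
after link 5: o_5 = (2.6589, -2.6054, 2.5858)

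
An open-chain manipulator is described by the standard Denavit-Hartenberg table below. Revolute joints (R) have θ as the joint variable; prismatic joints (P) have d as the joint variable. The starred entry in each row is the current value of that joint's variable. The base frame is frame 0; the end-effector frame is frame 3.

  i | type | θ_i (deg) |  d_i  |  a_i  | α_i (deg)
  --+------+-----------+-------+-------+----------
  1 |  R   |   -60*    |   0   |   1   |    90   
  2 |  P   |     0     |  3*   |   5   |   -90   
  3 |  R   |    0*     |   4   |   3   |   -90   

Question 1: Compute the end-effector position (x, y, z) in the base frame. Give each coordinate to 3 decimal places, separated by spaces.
1.902 -9.294 4.000

after link 1: o_1 = (0.5000, -0.8660, 0.0000)
after link 2: o_2 = (0.4019, -6.6962, 0.0000)
after link 3: o_3 = (1.9019, -9.2942, 4.0000)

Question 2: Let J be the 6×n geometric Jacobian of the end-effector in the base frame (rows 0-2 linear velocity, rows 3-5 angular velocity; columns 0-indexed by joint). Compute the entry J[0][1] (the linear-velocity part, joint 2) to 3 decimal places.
prismatic axis z_1 = (-0.8660,-0.5000,0.0000)
J_v[:, 1] = z_1; J_ω[:, 1] = (0,0,0)
entry J[0][1] = -0.8660

-0.866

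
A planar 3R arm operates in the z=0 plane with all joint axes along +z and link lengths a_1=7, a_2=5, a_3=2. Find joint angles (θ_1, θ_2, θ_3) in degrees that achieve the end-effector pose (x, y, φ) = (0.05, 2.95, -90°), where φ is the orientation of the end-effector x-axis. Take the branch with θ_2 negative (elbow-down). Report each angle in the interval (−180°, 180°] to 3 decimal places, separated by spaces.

135.003 -134.997 -90.006

wrist centre = target − a_3·(cos φ, sin φ) = (0.0500, 4.9500)
cos θ_2 = (24.5050−7²−5²)/(2·7·5) = -0.7071; θ_2 = -134.9971° (elbow-down)
β = atan2(4.9500,0.0500) = 89.4213°; ψ = atan2(-3.5357,3.4646) = -45.5816°
θ_1 = β − ψ = 135.0029°
θ_3 = φ − θ_1 − θ_2 = -90.0058° (wrapped to (-180°,180°])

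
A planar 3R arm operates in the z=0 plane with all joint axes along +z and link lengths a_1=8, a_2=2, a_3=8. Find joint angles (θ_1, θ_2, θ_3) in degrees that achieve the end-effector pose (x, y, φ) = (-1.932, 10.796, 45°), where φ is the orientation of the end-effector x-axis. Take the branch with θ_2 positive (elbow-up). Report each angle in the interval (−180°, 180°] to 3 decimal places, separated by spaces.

wrist centre = target − a_3·(cos φ, sin φ) = (-7.5889, 5.1391)
cos θ_2 = (84.0015−8²−2²)/(2·8·2) = 0.5000; θ_2 = 59.9968° (elbow-up)
β = atan2(5.1391,-7.5889) = 145.8943°; ψ = atan2(1.7320,9.0001) = 10.8929°
θ_1 = β − ψ = 135.0013°
θ_3 = φ − θ_1 − θ_2 = -149.9982° (wrapped to (-180°,180°])

135.001 59.997 -149.998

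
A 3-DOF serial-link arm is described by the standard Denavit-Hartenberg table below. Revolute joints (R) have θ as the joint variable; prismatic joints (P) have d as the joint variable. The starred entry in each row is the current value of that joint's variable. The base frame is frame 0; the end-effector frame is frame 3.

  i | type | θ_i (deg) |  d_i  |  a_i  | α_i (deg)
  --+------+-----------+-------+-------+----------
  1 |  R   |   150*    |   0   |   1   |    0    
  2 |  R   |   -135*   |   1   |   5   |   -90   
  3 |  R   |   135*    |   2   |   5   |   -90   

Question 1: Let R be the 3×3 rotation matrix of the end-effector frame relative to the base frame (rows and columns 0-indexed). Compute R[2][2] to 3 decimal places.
0.707

End-effector z-axis (col 2 of R) = (-0.6830,-0.1830,0.7071)
R[2][2] = 0.7071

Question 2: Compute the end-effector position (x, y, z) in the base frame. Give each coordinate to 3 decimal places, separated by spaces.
0.031 2.811 -2.536

after link 1: o_1 = (-0.8660, 0.5000, 0.0000)
after link 2: o_2 = (3.9636, 1.7941, 1.0000)
after link 3: o_3 = (0.0309, 2.8109, -2.5355)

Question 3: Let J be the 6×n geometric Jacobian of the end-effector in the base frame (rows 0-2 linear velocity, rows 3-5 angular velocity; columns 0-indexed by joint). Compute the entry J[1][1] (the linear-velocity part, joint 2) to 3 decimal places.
0.897

axis z_1 = (0.0000,0.0000,1.0000); lever o_n−o_1 = (0.8969,2.3109,-2.5355)
cross product → J_v[:, 1] = (-2.3109,0.8969,0.0000)
J_ω[:, 1] = z_1
entry J[1][1] = 0.8969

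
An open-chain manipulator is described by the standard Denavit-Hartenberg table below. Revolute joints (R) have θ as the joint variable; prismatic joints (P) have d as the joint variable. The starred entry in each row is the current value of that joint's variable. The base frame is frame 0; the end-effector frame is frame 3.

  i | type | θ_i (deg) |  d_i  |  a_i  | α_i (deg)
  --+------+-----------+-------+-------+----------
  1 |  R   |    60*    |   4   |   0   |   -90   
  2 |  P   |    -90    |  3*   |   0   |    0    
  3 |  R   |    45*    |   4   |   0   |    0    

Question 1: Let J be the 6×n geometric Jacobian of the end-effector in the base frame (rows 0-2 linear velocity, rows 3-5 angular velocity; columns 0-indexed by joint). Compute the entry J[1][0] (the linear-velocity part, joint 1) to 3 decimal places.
axis z_0 = ẑ; lever o_n−o_0 = (-6.0622,3.5000,4.0000)
cross product → J_v[:, 0] = (-3.5000,-6.0622,0.0000)
J_ω[:, 0] = z_0
entry J[1][0] = -6.0622

-6.062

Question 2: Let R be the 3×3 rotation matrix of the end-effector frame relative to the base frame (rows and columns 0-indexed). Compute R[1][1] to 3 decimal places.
0.612

End-effector y-axis (col 1 of R) = (0.3536,0.6124,-0.7071)
R[1][1] = 0.6124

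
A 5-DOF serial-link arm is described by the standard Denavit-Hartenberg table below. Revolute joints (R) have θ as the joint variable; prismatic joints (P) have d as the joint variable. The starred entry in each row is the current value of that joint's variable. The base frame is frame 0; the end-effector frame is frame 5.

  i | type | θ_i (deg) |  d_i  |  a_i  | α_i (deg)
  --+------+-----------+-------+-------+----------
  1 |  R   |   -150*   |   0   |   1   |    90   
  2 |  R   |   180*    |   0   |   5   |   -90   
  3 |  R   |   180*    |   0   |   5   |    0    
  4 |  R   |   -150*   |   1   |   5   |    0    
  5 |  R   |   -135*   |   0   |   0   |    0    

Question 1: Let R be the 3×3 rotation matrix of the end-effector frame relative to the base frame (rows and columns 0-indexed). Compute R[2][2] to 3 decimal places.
-1.000

End-effector z-axis (col 2 of R) = (0.0000,0.0000,-1.0000)
R[2][2] = -1.0000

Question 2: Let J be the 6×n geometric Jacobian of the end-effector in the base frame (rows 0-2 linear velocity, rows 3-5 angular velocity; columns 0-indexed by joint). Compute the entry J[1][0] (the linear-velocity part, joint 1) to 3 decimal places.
4.134

axis z_0 = ẑ; lever o_n−o_0 = (4.1340,-0.5000,-1.0000)
cross product → J_v[:, 0] = (0.5000,4.1340,-0.0000)
J_ω[:, 0] = z_0
entry J[1][0] = 4.1340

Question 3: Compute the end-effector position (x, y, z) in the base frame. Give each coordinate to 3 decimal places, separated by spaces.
after link 1: o_1 = (-0.8660, -0.5000, 0.0000)
after link 2: o_2 = (3.4641, 2.0000, 0.0000)
after link 3: o_3 = (-0.8660, -0.5000, -0.0000)
after link 4: o_4 = (4.1340, -0.5000, -1.0000)
after link 5: o_5 = (4.1340, -0.5000, -1.0000)

4.134 -0.500 -1.000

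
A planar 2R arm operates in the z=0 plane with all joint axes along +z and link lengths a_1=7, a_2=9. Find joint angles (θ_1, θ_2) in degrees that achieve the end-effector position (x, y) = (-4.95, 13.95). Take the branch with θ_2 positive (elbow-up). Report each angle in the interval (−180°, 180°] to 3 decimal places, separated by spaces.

84.076 44.994

cos θ_2 = (219.1050−7²−9²)/(2·7·9) = 0.7072; θ_2 = 44.9939° (elbow-up)
β = atan2(13.9500,-4.9500) = 109.5367°; ψ = atan2(6.3633,13.3646) = 25.4604°
θ_1 = β − ψ = 84.0762°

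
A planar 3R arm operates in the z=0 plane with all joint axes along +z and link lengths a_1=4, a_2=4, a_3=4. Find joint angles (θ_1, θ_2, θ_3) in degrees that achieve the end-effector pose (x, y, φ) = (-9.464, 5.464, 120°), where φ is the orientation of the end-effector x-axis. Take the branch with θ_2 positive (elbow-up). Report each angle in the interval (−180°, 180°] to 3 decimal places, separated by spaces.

149.997 30.007 -60.004

wrist centre = target − a_3·(cos φ, sin φ) = (-7.4640, 1.9999)
cos θ_2 = (59.7109−4²−4²)/(2·4·4) = 0.8660; θ_2 = 30.0069° (elbow-up)
β = atan2(1.9999,-7.4640) = 165.0005°; ψ = atan2(2.0004,7.4639) = 15.0034°
θ_1 = β − ψ = 149.9971°
θ_3 = φ − θ_1 − θ_2 = -60.0040° (wrapped to (-180°,180°])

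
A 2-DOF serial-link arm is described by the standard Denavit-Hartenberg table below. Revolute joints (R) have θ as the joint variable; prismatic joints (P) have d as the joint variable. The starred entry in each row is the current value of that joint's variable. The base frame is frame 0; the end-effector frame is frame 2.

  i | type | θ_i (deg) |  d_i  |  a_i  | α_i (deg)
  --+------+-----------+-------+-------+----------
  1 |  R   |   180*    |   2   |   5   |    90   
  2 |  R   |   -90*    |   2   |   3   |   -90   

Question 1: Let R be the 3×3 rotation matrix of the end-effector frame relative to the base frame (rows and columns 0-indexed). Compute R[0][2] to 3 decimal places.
-1.000

End-effector z-axis (col 2 of R) = (-1.0000,0.0000,0.0000)
R[0][2] = -1.0000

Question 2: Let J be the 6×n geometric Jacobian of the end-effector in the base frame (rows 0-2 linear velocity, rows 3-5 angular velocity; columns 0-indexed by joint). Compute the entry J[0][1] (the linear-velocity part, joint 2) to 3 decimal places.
-3.000

axis z_1 = (0.0000,1.0000,0.0000); lever o_n−o_1 = (0.0000,2.0000,-3.0000)
cross product → J_v[:, 1] = (-3.0000,0.0000,0.0000)
J_ω[:, 1] = z_1
entry J[0][1] = -3.0000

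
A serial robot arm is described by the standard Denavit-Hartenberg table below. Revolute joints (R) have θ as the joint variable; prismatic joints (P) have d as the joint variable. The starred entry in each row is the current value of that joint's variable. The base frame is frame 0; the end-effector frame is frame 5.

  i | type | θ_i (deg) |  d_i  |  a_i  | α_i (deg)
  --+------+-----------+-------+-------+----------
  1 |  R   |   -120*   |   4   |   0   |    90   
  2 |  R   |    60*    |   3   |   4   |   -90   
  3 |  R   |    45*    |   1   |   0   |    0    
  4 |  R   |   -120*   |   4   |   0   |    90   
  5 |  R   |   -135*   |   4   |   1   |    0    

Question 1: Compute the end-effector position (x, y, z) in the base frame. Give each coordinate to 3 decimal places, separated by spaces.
after link 1: o_1 = (0.0000, 0.0000, 4.0000)
after link 2: o_2 = (-3.5981, -0.2321, 7.4641)
after link 3: o_3 = (-3.1651, 0.5179, 7.9641)
after link 4: o_4 = (-1.4330, 3.5179, 9.9641)
after link 5: o_5 = (-1.0326, 4.9160, 6.1060)

-1.033 4.916 6.106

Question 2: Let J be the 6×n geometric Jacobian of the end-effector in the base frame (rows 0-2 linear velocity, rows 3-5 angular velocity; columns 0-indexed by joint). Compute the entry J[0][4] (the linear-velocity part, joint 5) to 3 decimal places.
axis z_4 = (0.0173,0.5477,-0.8365); lever o_n−o_4 = (0.4004,1.3981,-3.8581)
cross product → J_v[:, 4] = (-0.9434,-0.2681,-0.1951)
J_ω[:, 4] = z_4
entry J[0][4] = -0.9434

-0.943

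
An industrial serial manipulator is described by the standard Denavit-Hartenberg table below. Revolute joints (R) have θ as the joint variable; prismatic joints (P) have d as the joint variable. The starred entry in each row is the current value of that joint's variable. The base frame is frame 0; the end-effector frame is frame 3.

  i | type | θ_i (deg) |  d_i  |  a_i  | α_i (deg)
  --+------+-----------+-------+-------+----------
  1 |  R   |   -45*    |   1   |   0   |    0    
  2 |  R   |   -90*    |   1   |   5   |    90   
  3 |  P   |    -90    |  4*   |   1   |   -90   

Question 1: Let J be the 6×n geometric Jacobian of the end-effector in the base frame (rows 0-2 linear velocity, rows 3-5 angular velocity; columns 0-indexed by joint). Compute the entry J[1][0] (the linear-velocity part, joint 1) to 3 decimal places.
-6.364

axis z_0 = ẑ; lever o_n−o_0 = (-6.3640,-0.7071,1.0000)
cross product → J_v[:, 0] = (0.7071,-6.3640,0.0000)
J_ω[:, 0] = z_0
entry J[1][0] = -6.3640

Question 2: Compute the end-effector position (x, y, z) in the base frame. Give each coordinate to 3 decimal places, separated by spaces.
-6.364 -0.707 1.000

after link 1: o_1 = (0.0000, 0.0000, 1.0000)
after link 2: o_2 = (-3.5355, -3.5355, 2.0000)
after link 3: o_3 = (-6.3640, -0.7071, 1.0000)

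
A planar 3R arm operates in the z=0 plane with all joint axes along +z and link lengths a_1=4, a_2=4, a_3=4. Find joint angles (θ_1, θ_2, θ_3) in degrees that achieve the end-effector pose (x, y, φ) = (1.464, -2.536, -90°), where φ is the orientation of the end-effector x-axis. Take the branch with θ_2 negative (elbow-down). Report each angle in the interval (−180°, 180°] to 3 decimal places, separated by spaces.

wrist centre = target − a_3·(cos φ, sin φ) = (1.4640, 1.4640)
cos θ_2 = (4.2866−4²−4²)/(2·4·4) = -0.8660; θ_2 = -150.0021° (elbow-down)
β = atan2(1.4640,1.4640) = 45.0000°; ψ = atan2(-1.9999,0.5358) = -75.0011°
θ_1 = β − ψ = 120.0011°
θ_3 = φ − θ_1 − θ_2 = -59.9989° (wrapped to (-180°,180°])

120.001 -150.002 -59.999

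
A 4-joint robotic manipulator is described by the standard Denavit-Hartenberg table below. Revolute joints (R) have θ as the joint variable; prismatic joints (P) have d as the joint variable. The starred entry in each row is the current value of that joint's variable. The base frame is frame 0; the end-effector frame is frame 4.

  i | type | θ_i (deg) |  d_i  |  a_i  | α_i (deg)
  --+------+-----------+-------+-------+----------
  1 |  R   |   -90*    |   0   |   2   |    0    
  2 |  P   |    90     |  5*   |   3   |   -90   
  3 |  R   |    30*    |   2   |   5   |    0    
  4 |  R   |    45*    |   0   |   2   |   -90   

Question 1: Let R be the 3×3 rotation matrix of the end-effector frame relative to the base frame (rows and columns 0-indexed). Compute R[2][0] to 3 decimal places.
End-effector x-axis (col 0 of R) = (0.2588,0.0000,-0.9659)
R[2][0] = -0.9659

-0.966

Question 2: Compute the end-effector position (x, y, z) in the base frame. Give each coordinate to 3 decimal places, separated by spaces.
after link 1: o_1 = (0.0000, -2.0000, 0.0000)
after link 2: o_2 = (3.0000, -2.0000, 5.0000)
after link 3: o_3 = (7.3301, 0.0000, 2.5000)
after link 4: o_4 = (7.8478, 0.0000, 0.5681)

7.848 0.000 0.568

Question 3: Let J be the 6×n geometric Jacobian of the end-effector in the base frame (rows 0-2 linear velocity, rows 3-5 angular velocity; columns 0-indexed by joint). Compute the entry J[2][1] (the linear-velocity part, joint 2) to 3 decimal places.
1.000

prismatic axis z_1 = (0.0000,0.0000,1.0000)
J_v[:, 1] = z_1; J_ω[:, 1] = (0,0,0)
entry J[2][1] = 1.0000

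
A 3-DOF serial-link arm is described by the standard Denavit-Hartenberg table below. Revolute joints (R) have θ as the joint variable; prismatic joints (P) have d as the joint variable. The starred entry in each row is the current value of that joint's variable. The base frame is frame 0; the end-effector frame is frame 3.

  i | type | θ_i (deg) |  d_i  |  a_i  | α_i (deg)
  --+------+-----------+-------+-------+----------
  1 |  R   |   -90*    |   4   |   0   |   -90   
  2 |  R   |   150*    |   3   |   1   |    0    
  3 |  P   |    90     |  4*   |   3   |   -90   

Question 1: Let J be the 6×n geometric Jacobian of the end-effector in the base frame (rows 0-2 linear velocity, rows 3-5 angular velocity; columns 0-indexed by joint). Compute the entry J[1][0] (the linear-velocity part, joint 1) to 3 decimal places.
axis z_0 = ẑ; lever o_n−o_0 = (7.0000,2.3660,6.0981)
cross product → J_v[:, 0] = (-2.3660,7.0000,0.0000)
J_ω[:, 0] = z_0
entry J[1][0] = 7.0000

7.000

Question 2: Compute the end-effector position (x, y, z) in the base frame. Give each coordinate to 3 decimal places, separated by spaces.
after link 1: o_1 = (0.0000, 0.0000, 4.0000)
after link 2: o_2 = (3.0000, 0.8660, 3.5000)
after link 3: o_3 = (7.0000, 2.3660, 6.0981)

7.000 2.366 6.098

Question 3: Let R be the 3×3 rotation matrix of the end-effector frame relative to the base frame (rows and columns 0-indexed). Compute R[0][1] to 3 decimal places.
End-effector y-axis (col 1 of R) = (-1.0000,-0.0000,-0.0000)
R[0][1] = -1.0000

-1.000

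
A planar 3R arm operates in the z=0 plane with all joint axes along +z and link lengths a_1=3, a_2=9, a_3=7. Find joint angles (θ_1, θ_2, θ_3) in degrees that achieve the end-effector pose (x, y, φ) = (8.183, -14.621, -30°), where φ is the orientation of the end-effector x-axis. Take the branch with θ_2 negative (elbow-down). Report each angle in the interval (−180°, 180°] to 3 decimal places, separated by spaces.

wrist centre = target − a_3·(cos φ, sin φ) = (2.1208, -11.1210)
cos θ_2 = (128.1745−3²−9²)/(2·3·9) = 0.7069; θ_2 = -45.0139° (elbow-down)
β = atan2(-11.1210,2.1208) = -79.2031°; ψ = atan2(-6.3655,9.3624) = -34.2117°
θ_1 = β − ψ = -44.9913°
θ_3 = φ − θ_1 − θ_2 = 60.0052° (wrapped to (-180°,180°])

-44.991 -45.014 60.005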